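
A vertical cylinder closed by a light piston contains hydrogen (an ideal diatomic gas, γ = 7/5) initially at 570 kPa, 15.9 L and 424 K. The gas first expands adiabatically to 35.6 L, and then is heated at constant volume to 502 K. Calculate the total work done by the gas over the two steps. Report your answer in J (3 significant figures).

W_total ≈ 6240 J

Step 1 (adiabatic): W = (P₁V₁ − P₂V₂)/(γ−1) = (9063 − 6565)/0.4 = 6244 J.
Step 2 (isochoric): W = 0 (constant volume).
W_total = 6244 + 0 = 6244 J.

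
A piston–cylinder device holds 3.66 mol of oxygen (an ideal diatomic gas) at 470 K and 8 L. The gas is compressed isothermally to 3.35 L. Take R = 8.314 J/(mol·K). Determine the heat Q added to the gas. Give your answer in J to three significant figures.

Q ≈ -12400 J

Isothermal ⇒ ΔU = 0, so Q = W = nRT ln(V₂/V₁).
Q = (3.66)(8.314)(470) ln(3.35/8) = 14302 × -0.8705 = -12449 J.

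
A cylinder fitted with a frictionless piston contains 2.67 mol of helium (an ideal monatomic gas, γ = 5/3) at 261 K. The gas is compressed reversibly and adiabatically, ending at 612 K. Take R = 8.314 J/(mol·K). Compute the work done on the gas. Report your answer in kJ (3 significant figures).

W ≈ 11.7 kJ

Adiabatic ⇒ Q = 0, so W_by = −ΔU = nCᵥ(T₁ − T₂).
Cᵥ = 3R/2 = 12.47 J/(mol·K).
W = (2.67)(12.47)(261 − 612) = -11687 J.
Work on gas = −W_by = 11687 J.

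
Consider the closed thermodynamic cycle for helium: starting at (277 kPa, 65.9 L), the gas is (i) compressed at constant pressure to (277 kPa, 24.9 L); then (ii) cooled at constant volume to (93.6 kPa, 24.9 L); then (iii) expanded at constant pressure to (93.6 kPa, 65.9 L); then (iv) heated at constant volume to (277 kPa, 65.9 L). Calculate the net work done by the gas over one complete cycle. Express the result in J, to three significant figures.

W_net ≈ -7520 J

Constant-volume legs do no work.
W(i) = (277)(24.9 − 65.9) = -11357 J; W(iii) = (93.6)(65.9 − 24.9) = 3838 J.
W_net = -11357 + 3838 = -7519 J (the counter-clockwise enclosed area).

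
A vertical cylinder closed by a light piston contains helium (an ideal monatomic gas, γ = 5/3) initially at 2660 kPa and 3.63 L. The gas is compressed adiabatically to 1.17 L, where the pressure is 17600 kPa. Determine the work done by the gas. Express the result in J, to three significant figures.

Adiabatic: W = (P₁V₁ − P₂V₂)/(γ − 1) with γ = 5/3.
P₁V₁ = 9656 J, P₂V₂ = 20592 J.
W = (9656 − 20592) / 0.6667 = -16404 J.

W ≈ -16400 J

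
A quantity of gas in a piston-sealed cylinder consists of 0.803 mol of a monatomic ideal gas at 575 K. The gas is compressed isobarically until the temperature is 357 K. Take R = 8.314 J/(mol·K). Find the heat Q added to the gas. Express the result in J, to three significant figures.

Q ≈ -3640 J

Isobaric: W = nRΔT = (0.803)(8.314)(-218) = -1455 J.
ΔU = nCᵥΔT with Cᵥ = 3R/2: ΔU = (0.803)(12.47)(-218) = -2183 J.
Q = ΔU + W = -2183 − 1455 = -3638 J.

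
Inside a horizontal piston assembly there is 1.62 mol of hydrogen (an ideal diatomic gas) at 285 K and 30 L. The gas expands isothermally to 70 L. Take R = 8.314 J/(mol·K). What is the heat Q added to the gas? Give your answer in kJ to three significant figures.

Isothermal ⇒ ΔU = 0, so Q = W = nRT ln(V₂/V₁).
Q = (1.62)(8.314)(285) ln(70/30) = 3839 × 0.8473 = 3252 J.

Q ≈ 3.25 kJ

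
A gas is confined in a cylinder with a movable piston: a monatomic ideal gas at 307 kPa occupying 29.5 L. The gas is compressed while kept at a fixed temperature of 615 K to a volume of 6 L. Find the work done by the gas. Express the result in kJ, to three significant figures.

W ≈ -14.4 kJ

Isothermal: W = nRT ln(V₂/V₁) = P₁V₁ ln(V₂/V₁).
P₁V₁ = (307 kPa)(29.5 L) = 9056 J.
W = 9056 × ln(6/29.5) = 9056 × -1.593
W_by_gas = -14424 J.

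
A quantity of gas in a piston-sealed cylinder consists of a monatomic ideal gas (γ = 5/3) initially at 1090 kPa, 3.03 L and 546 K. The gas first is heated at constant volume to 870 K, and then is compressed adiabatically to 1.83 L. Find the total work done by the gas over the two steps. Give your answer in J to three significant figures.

W_total ≈ -3150 J

Step 1 (isochoric): W = 0 (constant volume).
After step 1: P = 1737 kPa (V unchanged).
Step 2 (adiabatic): W = (P₁V₁ − P₂V₂)/(γ−1) = (5263 − 7365)/0.667 = -3154 J.
W_total = 0 − 3154 = -3154 J.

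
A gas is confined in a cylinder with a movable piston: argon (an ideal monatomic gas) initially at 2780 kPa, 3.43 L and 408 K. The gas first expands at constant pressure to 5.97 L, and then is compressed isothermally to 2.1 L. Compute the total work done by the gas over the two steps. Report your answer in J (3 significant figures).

W_total ≈ -10300 J

Step 1 (isobaric): W = PΔV = (2780 kPa)(5.97 − 3.43 L) = 7061 J.
After step 1: P = 2780 kPa, V = 5.97 L, T = 710.1 K.
Step 2 (isothermal): W = P₁V₁ ln(V₂/V₁) = (16597) ln(2.1/5.97) = -17340 J.
W_total = 7061 − 17340 = -10279 J.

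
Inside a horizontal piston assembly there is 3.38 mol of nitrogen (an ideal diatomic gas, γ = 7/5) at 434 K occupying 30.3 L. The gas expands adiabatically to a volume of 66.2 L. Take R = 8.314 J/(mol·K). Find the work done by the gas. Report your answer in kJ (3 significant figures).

W ≈ 8.19 kJ

Adiabatic: TV^(γ−1) = const with γ = 7/5.
T₂ = T₁ (V₁/V₂)^(γ−1) = 434 × (30.3/66.2)^0.4 = 434 × 0.7315 = 317.5 K.
W_by = nCᵥ(T₁ − T₂) = (3.38)(20.79)(434 − 317.5) = 8186 J.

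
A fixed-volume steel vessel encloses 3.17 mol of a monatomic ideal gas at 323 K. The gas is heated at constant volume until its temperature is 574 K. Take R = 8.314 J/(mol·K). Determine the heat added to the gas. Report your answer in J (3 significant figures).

Q ≈ 9920 J

Constant volume ⇒ W = 0, so Q = ΔU = nCᵥΔT with Cᵥ = 3R/2 = 12.47 J/(mol·K).
ΔU = (3.17)(12.47)(574 − 323) = 9923 J.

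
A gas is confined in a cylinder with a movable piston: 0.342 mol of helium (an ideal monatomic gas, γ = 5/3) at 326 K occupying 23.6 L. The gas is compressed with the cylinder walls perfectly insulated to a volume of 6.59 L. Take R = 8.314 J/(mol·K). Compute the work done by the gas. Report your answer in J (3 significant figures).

Adiabatic: TV^(γ−1) = const with γ = 5/3.
T₂ = T₁ (V₁/V₂)^(γ−1) = 326 × (23.6/6.59)^0.667 = 326 × 2.341 = 763.1 K.
W_by = nCᵥ(T₁ − T₂) = (0.342)(12.47)(326 − 763.1) = -1864 J.

W ≈ -1860 J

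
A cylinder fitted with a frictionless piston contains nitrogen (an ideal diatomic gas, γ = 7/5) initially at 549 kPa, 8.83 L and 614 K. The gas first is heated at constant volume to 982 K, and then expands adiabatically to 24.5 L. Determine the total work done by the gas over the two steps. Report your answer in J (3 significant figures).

W_total ≈ 6500 J

Step 1 (isochoric): W = 0 (constant volume).
After step 1: P = 878 kPa (V unchanged).
Step 2 (adiabatic): W = (P₁V₁ − P₂V₂)/(γ−1) = (7753 − 5155)/0.4 = 6496 J.
W_total = 0 + 6496 = 6496 J.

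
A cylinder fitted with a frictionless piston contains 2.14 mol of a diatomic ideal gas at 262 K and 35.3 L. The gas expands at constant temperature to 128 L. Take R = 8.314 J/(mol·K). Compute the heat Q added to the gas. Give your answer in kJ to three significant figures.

Q ≈ 6.00 kJ

Isothermal ⇒ ΔU = 0, so Q = W = nRT ln(V₂/V₁).
Q = (2.14)(8.314)(262) ln(128/35.3) = 4661 × 1.288 = 6005 J.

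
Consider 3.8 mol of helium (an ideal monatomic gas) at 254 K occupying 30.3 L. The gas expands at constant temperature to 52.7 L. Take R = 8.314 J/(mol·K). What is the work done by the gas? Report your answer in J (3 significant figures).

W ≈ 4440 J

Isothermal: W = nRT ln(V₂/V₁).
W = (3.8)(8.314)(254) × ln(52.7/30.3)
  = 8025 × 0.5535
W_by_gas = 4441 J.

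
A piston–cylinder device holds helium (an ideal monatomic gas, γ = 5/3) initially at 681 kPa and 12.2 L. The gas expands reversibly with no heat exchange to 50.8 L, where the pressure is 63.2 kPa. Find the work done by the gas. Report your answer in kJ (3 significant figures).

Adiabatic: W = (P₁V₁ − P₂V₂)/(γ − 1) with γ = 5/3.
P₁V₁ = 8308 J, P₂V₂ = 3211 J.
W = (8308 − 3211) / 0.6667 = 7646 J.

W ≈ 7.65 kJ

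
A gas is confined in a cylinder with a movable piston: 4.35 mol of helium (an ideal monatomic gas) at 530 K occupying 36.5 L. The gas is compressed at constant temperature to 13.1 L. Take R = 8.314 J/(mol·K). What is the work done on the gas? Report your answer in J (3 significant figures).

Isothermal: W = nRT ln(V₂/V₁).
W = (4.35)(8.314)(530) × ln(13.1/36.5)
  = 19168 × -1.025
W_by_gas = -19641 J; work on gas = −W_by = 19641 J.

W ≈ 19600 J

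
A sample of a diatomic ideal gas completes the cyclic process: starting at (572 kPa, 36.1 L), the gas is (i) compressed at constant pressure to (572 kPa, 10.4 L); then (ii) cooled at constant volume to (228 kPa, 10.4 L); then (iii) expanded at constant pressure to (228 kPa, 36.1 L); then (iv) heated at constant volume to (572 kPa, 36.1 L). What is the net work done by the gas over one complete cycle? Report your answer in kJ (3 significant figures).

Constant-volume legs do no work.
W(i) = (572)(10.4 − 36.1) = -14700 J; W(iii) = (228)(36.1 − 10.4) = 5860 J.
W_net = -14700 + 5860 = -8841 J (the counter-clockwise enclosed area).

W_net ≈ -8.84 kJ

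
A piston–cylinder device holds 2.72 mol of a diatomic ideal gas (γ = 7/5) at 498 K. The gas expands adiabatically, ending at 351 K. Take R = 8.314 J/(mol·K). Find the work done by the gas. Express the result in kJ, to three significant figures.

W ≈ 8.31 kJ

Adiabatic ⇒ Q = 0, so W_by = −ΔU = nCᵥ(T₁ − T₂).
Cᵥ = 5R/2 = 20.79 J/(mol·K).
W = (2.72)(20.79)(498 − 351) = 8311 J.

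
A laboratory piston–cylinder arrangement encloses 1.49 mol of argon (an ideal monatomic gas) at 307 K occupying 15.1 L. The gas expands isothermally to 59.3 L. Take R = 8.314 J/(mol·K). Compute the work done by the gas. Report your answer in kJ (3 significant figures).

W ≈ 5.20 kJ

Isothermal: W = nRT ln(V₂/V₁).
W = (1.49)(8.314)(307) × ln(59.3/15.1)
  = 3803 × 1.368
W_by_gas = 5202 J.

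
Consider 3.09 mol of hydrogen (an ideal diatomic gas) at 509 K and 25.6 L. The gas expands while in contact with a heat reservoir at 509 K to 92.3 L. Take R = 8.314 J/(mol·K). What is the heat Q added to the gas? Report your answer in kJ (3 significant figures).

Q ≈ 16.8 kJ

Isothermal ⇒ ΔU = 0, so Q = W = nRT ln(V₂/V₁).
Q = (3.09)(8.314)(509) ln(92.3/25.6) = 13076 × 1.282 = 16770 J.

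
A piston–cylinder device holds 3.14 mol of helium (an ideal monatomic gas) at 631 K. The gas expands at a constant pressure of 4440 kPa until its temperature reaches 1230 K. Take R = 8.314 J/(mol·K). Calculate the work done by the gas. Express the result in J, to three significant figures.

W ≈ 15600 J

Isobaric: W = P ΔV = nR ΔT.
W = (3.14)(8.314)(1230 − 631) = 15637 J.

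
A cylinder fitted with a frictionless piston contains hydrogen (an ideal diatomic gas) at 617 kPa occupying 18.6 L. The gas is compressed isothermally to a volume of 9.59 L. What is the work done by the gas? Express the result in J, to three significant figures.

W ≈ -7600 J

Isothermal: W = nRT ln(V₂/V₁) = P₁V₁ ln(V₂/V₁).
P₁V₁ = (617 kPa)(18.6 L) = 11476 J.
W = 11476 × ln(9.59/18.6) = 11476 × -0.6624
W_by_gas = -7602 J.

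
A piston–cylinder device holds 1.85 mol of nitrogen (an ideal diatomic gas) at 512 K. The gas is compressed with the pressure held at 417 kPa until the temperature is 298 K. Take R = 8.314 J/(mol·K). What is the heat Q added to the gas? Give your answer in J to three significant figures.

Isobaric: W = nRΔT = (1.85)(8.314)(-214) = -3292 J.
ΔU = nCᵥΔT with Cᵥ = 5R/2: ΔU = (1.85)(20.79)(-214) = -8229 J.
Q = ΔU + W = -8229 − 3292 = -11520 J.

Q ≈ -11500 J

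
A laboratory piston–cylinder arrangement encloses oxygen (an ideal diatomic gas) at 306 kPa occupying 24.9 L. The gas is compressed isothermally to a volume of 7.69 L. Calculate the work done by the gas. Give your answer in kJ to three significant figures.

Isothermal: W = nRT ln(V₂/V₁) = P₁V₁ ln(V₂/V₁).
P₁V₁ = (306 kPa)(24.9 L) = 7619 J.
W = 7619 × ln(7.69/24.9) = 7619 × -1.175
W_by_gas = -8952 J.

W ≈ -8.95 kJ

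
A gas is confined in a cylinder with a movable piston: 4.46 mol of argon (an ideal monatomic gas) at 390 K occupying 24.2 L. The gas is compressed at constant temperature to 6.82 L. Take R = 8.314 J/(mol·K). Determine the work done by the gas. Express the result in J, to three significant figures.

Isothermal: W = nRT ln(V₂/V₁).
W = (4.46)(8.314)(390) × ln(6.82/24.2)
  = 14461 × -1.266
W_by_gas = -18315 J.

W ≈ -18300 J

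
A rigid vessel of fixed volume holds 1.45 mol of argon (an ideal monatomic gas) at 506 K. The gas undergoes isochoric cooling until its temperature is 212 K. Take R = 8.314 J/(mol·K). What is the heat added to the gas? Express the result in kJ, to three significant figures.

Q ≈ -5.32 kJ

Constant volume ⇒ W = 0, so Q = ΔU = nCᵥΔT with Cᵥ = 3R/2 = 12.47 J/(mol·K).
ΔU = (1.45)(12.47)(212 − 506) = -5316 J.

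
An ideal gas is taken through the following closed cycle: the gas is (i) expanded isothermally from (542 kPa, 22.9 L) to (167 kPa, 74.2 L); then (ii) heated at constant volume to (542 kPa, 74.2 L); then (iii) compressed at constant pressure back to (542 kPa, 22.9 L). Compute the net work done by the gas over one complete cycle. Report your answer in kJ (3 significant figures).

Leg (i): W = PᵢVᵢ ln(V_f/Vᵢ) = (12412) ln(74.2/22.9) = 14592 J.
Leg (ii): W = 0.
Leg (iii): W = PΔV = (542)(22.9 − 74.2) = -27805 J.
W_net = 14592 − 27805 = -13213 J.

W_net ≈ -13.2 kJ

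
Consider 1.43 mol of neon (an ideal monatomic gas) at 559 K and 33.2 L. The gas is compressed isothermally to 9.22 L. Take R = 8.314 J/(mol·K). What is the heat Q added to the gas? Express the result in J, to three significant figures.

Isothermal ⇒ ΔU = 0, so Q = W = nRT ln(V₂/V₁).
Q = (1.43)(8.314)(559) ln(9.22/33.2) = 6646 × -1.281 = -8515 J.

Q ≈ -8510 J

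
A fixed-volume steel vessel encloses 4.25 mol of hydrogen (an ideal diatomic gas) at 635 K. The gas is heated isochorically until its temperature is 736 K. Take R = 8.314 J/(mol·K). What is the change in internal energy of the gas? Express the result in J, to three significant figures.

ΔU ≈ 8920 J

Constant volume ⇒ W = 0, so Q = ΔU = nCᵥΔT with Cᵥ = 5R/2 = 20.79 J/(mol·K).
ΔU = (4.25)(20.79)(736 − 635) = 8922 J.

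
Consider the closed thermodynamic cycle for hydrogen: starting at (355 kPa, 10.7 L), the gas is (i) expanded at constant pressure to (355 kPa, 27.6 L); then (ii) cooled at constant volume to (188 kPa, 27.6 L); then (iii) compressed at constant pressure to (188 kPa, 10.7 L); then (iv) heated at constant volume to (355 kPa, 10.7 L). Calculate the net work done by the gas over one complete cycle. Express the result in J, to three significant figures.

W_net ≈ 2820 J

Constant-volume legs do no work.
W(i) = (355)(27.6 − 10.7) = 6000 J; W(iii) = (188)(10.7 − 27.6) = -3177 J.
W_net = 6000 − 3177 = 2822 J (the clockwise enclosed area).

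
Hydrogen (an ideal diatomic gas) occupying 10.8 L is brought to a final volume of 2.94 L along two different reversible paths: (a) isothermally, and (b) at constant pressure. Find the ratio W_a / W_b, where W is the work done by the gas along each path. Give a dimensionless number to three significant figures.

W_a / W_b ≈ 1.79

Path (a) isothermal: W = P₁V₁ ln(V₂/V₁) → W_a/(P₁V₁) = -1.301.
Path (b) isobaric: W = P₁(V₂ − V₁) → W_b/(P₁V₁) = -0.7278.
W_a / W_b = -1.301 / -0.7278 = 1.788.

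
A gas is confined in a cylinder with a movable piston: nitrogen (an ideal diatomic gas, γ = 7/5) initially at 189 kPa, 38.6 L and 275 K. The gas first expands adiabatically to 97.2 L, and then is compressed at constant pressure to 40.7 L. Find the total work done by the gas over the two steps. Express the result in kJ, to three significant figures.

Step 1 (adiabatic): W = (P₁V₁ − P₂V₂)/(γ−1) = (7295 − 5042)/0.4 = 5633 J.
After step 1: P = 51.87 kPa, V = 97.2 L, T = 190.1 K.
Step 2 (isobaric): W = PΔV = (51.87 kPa)(40.7 − 97.2 L) = -2931 J.
W_total = 5633 − 2931 = 2702 J.

W_total ≈ 2.70 kJ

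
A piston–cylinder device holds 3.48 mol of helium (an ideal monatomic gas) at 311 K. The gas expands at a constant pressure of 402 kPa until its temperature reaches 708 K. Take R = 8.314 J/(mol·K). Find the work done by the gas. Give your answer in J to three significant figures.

Isobaric: W = P ΔV = nR ΔT.
W = (3.48)(8.314)(708 − 311) = 11486 J.

W ≈ 11500 J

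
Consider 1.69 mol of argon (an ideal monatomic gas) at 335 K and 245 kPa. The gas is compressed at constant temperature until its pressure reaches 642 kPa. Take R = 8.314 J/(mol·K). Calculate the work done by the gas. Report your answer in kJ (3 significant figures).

W ≈ -4.53 kJ

Isothermal process: W = nRT ln(V₂/V₁) = nRT ln(P₁/P₂).
W = (1.69)(8.314)(335) × ln(245/642)
  = 4707 × ln(0.3816) = 4707 × -0.9633
W_by_gas = -4534 J.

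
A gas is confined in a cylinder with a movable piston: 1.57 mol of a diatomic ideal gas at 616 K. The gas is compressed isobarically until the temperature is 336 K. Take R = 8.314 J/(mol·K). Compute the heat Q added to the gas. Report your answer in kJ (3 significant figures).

Isobaric: W = nRΔT = (1.57)(8.314)(-280) = -3655 J.
ΔU = nCᵥΔT with Cᵥ = 5R/2: ΔU = (1.57)(20.79)(-280) = -9137 J.
Q = ΔU + W = -9137 − 3655 = -12792 J.

Q ≈ -12.8 kJ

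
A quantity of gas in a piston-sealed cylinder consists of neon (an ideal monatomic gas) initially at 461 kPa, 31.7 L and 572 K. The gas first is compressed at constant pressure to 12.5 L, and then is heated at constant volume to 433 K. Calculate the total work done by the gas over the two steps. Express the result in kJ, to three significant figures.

Step 1 (isobaric): W = PΔV = (461 kPa)(12.5 − 31.7 L) = -8851 J.
Step 2 (isochoric): W = 0 (constant volume).
W_total = -8851 + 0 = -8851 J.

W_total ≈ -8.85 kJ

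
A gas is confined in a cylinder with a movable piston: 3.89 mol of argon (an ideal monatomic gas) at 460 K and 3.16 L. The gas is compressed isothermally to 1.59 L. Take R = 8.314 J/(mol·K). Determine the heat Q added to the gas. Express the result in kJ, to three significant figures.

Q ≈ -10.2 kJ

Isothermal ⇒ ΔU = 0, so Q = W = nRT ln(V₂/V₁).
Q = (3.89)(8.314)(460) ln(1.59/3.16) = 14877 × -0.6868 = -10218 J.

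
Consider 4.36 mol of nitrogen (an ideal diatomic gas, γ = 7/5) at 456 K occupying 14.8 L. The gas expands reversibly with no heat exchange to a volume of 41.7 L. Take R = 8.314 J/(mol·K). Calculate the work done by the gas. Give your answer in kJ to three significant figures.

Adiabatic: TV^(γ−1) = const with γ = 7/5.
T₂ = T₁ (V₁/V₂)^(γ−1) = 456 × (14.8/41.7)^0.4 = 456 × 0.6608 = 301.3 K.
W_by = nCᵥ(T₁ − T₂) = (4.36)(20.79)(456 − 301.3) = 14018 J.

W ≈ 14.0 kJ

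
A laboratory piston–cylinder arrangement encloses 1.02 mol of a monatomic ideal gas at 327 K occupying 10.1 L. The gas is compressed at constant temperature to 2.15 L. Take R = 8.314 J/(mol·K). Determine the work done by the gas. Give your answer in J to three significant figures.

W ≈ -4290 J

Isothermal: W = nRT ln(V₂/V₁).
W = (1.02)(8.314)(327) × ln(2.15/10.1)
  = 2773 × -1.547
W_by_gas = -4290 J.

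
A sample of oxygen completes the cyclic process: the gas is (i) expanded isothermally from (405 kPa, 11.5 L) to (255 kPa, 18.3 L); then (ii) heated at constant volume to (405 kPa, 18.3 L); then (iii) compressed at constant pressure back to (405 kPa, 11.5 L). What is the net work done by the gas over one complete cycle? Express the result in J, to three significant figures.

W_net ≈ -590 J

Leg (i): W = PᵢVᵢ ln(V_f/Vᵢ) = (4658) ln(18.3/11.5) = 2164 J.
Leg (ii): W = 0.
Leg (iii): W = PΔV = (405)(11.5 − 18.3) = -2754 J.
W_net = 2164 − 2754 = -590.3 J.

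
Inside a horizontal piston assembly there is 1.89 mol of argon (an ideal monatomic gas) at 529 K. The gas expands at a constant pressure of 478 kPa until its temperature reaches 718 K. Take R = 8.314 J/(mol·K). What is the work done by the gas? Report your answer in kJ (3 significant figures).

W ≈ 2.97 kJ

Isobaric: W = P ΔV = nR ΔT.
W = (1.89)(8.314)(718 − 529) = 2970 J.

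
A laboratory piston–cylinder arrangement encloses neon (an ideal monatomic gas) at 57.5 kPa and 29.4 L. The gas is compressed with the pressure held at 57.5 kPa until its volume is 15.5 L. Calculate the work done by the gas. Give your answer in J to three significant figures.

Isobaric: W = P ΔV.
W = (57.5 kPa)(15.5 − 29.4 L) = (57.5)(-13.9) = -799.2 J.

W ≈ -799 J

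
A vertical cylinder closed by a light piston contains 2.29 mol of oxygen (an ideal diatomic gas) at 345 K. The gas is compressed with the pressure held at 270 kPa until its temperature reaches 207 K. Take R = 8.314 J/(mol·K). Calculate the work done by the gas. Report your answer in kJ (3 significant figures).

W ≈ -2.63 kJ

Isobaric: W = P ΔV = nR ΔT.
W = (2.29)(8.314)(207 − 345) = -2627 J.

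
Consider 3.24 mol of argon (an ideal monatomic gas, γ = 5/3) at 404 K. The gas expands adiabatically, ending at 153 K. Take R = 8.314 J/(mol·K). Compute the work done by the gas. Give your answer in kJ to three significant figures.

Adiabatic ⇒ Q = 0, so W_by = −ΔU = nCᵥ(T₁ − T₂).
Cᵥ = 3R/2 = 12.47 J/(mol·K).
W = (3.24)(12.47)(404 − 153) = 10142 J.

W ≈ 10.1 kJ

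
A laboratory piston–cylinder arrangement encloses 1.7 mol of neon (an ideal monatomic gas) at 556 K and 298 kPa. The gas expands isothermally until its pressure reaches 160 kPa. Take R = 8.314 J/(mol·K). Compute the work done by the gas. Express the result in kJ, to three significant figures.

W ≈ 4.89 kJ

Isothermal process: W = nRT ln(V₂/V₁) = nRT ln(P₁/P₂).
W = (1.7)(8.314)(556) × ln(298/160)
  = 7858 × ln(1.863) = 7858 × 0.6219
W_by_gas = 4887 J.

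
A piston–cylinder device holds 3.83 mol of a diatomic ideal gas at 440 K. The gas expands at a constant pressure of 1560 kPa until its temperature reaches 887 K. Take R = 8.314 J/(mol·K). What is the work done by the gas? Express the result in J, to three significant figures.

Isobaric: W = P ΔV = nR ΔT.
W = (3.83)(8.314)(887 − 440) = 14234 J.

W ≈ 14200 J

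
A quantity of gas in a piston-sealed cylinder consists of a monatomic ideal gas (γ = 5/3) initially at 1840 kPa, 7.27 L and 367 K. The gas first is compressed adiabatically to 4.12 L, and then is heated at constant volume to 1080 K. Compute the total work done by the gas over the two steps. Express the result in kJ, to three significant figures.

W_total ≈ -9.23 kJ

Step 1 (adiabatic): W = (P₁V₁ − P₂V₂)/(γ−1) = (13377 − 19533)/0.667 = -9235 J.
Step 2 (isochoric): W = 0 (constant volume).
W_total = -9235 + 0 = -9235 J.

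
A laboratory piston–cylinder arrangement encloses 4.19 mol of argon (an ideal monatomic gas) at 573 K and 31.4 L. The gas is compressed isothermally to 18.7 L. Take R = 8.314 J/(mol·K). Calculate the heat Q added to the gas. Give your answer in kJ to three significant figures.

Isothermal ⇒ ΔU = 0, so Q = W = nRT ln(V₂/V₁).
Q = (4.19)(8.314)(573) ln(18.7/31.4) = 19961 × -0.5183 = -10345 J.

Q ≈ -10.3 kJ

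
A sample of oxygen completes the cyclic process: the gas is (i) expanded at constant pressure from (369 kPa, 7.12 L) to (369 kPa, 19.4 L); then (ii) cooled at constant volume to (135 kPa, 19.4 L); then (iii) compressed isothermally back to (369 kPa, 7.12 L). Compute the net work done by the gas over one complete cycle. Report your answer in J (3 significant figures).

Leg (i): W = PΔV = (369)(19.4 − 7.12) = 4531 J.
Leg (ii): W = 0.
Leg (iii): W = PᵢVᵢ ln(V_f/Vᵢ) = (2619) ln(7.12/19.4) = -2625 J.
W_net = 4531 − 2625 = 1906 J.

W_net ≈ 1910 J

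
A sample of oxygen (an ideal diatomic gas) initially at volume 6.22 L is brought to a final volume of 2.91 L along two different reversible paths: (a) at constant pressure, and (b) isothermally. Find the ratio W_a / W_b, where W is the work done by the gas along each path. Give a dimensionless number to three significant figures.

Path (a) isobaric: W = P₁(V₂ − V₁) → W_a/(P₁V₁) = -0.5322.
Path (b) isothermal: W = P₁V₁ ln(V₂/V₁) → W_b/(P₁V₁) = -0.7596.
W_a / W_b = -0.5322 / -0.7596 = 0.7006.

W_a / W_b ≈ 0.701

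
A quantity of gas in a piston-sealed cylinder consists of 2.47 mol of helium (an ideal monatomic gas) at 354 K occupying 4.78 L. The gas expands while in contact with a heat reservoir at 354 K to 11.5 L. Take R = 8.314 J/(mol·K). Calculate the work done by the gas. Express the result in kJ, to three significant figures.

W ≈ 6.38 kJ

Isothermal: W = nRT ln(V₂/V₁).
W = (2.47)(8.314)(354) × ln(11.5/4.78)
  = 7270 × 0.8779
W_by_gas = 6382 J.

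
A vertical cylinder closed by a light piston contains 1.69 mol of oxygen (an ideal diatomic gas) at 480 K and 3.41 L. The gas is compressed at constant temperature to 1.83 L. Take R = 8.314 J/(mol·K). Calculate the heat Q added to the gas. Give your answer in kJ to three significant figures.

Isothermal ⇒ ΔU = 0, so Q = W = nRT ln(V₂/V₁).
Q = (1.69)(8.314)(480) ln(1.83/3.41) = 6744 × -0.6224 = -4198 J.

Q ≈ -4.20 kJ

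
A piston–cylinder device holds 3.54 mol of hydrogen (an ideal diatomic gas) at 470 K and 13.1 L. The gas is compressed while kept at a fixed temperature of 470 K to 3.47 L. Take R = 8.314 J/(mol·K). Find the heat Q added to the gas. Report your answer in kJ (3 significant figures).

Isothermal ⇒ ΔU = 0, so Q = W = nRT ln(V₂/V₁).
Q = (3.54)(8.314)(470) ln(3.47/13.1) = 13833 × -1.328 = -18376 J.

Q ≈ -18.4 kJ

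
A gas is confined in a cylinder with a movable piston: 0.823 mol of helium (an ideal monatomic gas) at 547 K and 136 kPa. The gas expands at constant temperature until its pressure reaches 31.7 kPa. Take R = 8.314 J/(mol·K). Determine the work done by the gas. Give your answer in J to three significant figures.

W ≈ 5450 J

Isothermal process: W = nRT ln(V₂/V₁) = nRT ln(P₁/P₂).
W = (0.823)(8.314)(547) × ln(136/31.7)
  = 3743 × ln(4.29) = 3743 × 1.456
W_by_gas = 5451 J.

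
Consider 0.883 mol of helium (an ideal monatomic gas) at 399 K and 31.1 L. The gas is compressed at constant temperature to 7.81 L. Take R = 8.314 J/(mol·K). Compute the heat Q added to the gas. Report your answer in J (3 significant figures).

Isothermal ⇒ ΔU = 0, so Q = W = nRT ln(V₂/V₁).
Q = (0.883)(8.314)(399) ln(7.81/31.1) = 2929 × -1.382 = -4048 J.

Q ≈ -4050 J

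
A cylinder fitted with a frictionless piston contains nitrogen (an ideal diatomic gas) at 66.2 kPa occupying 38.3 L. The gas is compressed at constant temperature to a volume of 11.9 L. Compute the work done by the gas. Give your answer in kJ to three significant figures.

Isothermal: W = nRT ln(V₂/V₁) = P₁V₁ ln(V₂/V₁).
P₁V₁ = (66.2 kPa)(38.3 L) = 2535 J.
W = 2535 × ln(11.9/38.3) = 2535 × -1.169
W_by_gas = -2964 J.

W ≈ -2.96 kJ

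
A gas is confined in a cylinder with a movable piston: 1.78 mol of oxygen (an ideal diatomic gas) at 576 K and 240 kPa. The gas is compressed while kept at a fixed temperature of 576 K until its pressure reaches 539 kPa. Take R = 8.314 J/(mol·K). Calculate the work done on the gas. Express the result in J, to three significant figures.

W ≈ 6900 J

Isothermal process: W = nRT ln(V₂/V₁) = nRT ln(P₁/P₂).
W = (1.78)(8.314)(576) × ln(240/539)
  = 8524 × ln(0.4453) = 8524 × -0.8091
W_by_gas = -6897 J; work on gas = −W_by = 6897 J.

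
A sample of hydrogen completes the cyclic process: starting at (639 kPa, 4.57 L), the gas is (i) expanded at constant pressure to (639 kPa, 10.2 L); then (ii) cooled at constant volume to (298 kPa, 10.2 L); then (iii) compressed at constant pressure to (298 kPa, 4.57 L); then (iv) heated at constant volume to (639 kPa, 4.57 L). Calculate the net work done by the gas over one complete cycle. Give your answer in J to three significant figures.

Constant-volume legs do no work.
W(i) = (639)(10.2 − 4.57) = 3598 J; W(iii) = (298)(4.57 − 10.2) = -1678 J.
W_net = 3598 − 1678 = 1920 J (the clockwise enclosed area).

W_net ≈ 1920 J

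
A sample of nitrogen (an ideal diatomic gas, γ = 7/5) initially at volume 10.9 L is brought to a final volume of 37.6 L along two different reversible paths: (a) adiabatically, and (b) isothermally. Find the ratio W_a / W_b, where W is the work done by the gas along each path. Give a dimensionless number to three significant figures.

W_a / W_b ≈ 0.789

Path (a) adiabatic: W = P₁V₁(1 − (V₁/V₂)^(γ−1))/(γ−1) → W_a/(P₁V₁) = 0.9765.
Path (b) isothermal: W = P₁V₁ ln(V₂/V₁) → W_b/(P₁V₁) = 1.238.
W_a / W_b = 0.9765 / 1.238 = 0.7886.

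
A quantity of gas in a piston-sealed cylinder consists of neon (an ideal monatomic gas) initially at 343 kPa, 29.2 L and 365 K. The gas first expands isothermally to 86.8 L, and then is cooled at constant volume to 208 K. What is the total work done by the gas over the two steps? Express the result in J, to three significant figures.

Step 1 (isothermal): W = P₁V₁ ln(V₂/V₁) = (10016) ln(86.8/29.2) = 10911 J.
Step 2 (isochoric): W = 0 (constant volume).
W_total = 10911 + 0 = 10911 J.

W_total ≈ 10900 J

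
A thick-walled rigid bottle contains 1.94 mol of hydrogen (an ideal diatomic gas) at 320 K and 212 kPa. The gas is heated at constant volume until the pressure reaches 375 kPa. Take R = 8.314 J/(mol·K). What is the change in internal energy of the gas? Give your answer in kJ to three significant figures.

Constant volume ⇒ W = 0, so Q = ΔU = nCᵥΔT with Cᵥ = 5R/2 = 20.79 J/(mol·K).
At constant V, T₂/T₁ = P₂/P₁ ⇒ ΔT = T₁(P₂/P₁ − 1) = 320·(375/212 − 1) = 246 K.
ΔU = (1.94)(20.79)(246) = 9921 J.

ΔU ≈ 9.92 kJ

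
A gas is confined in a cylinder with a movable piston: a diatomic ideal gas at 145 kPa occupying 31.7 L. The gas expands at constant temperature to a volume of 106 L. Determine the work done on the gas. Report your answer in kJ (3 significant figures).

W ≈ -5.55 kJ

Isothermal: W = nRT ln(V₂/V₁) = P₁V₁ ln(V₂/V₁).
P₁V₁ = (145 kPa)(31.7 L) = 4596 J.
W = 4596 × ln(106/31.7) = 4596 × 1.207
W_by_gas = 5549 J; work on gas = −W_by = -5549 J.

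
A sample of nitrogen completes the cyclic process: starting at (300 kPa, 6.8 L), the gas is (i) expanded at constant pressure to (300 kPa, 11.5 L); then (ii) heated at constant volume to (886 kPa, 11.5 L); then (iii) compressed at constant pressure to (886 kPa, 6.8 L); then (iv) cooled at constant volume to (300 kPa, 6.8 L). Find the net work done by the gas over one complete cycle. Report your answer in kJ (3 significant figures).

Constant-volume legs do no work.
W(i) = (300)(11.5 − 6.8) = 1410 J; W(iii) = (886)(6.8 − 11.5) = -4164 J.
W_net = 1410 − 4164 = -2754 J (the counter-clockwise enclosed area).

W_net ≈ -2.75 kJ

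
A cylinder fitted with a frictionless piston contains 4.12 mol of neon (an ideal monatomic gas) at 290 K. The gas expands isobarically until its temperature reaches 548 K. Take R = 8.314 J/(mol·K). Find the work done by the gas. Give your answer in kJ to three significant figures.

W ≈ 8.84 kJ

Isobaric: W = P ΔV = nR ΔT.
W = (4.12)(8.314)(548 − 290) = 8837 J.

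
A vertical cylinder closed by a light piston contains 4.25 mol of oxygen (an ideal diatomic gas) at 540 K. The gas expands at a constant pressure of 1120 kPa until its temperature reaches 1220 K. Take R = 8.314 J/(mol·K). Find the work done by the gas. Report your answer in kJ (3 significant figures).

Isobaric: W = P ΔV = nR ΔT.
W = (4.25)(8.314)(1220 − 540) = 24027 J.

W ≈ 24.0 kJ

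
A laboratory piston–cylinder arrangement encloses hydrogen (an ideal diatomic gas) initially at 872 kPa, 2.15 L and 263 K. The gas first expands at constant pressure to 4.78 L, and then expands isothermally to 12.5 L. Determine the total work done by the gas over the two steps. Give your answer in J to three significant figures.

W_total ≈ 6300 J

Step 1 (isobaric): W = PΔV = (872 kPa)(4.78 − 2.15 L) = 2293 J.
After step 1: P = 872 kPa, V = 4.78 L, T = 584.7 K.
Step 2 (isothermal): W = P₁V₁ ln(V₂/V₁) = (4168) ln(12.5/4.78) = 4007 J.
W_total = 2293 + 4007 = 6300 J.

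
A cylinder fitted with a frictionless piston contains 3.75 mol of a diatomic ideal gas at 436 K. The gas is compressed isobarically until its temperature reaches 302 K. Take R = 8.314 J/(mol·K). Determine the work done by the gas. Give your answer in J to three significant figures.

W ≈ -4180 J

Isobaric: W = P ΔV = nR ΔT.
W = (3.75)(8.314)(302 − 436) = -4178 J.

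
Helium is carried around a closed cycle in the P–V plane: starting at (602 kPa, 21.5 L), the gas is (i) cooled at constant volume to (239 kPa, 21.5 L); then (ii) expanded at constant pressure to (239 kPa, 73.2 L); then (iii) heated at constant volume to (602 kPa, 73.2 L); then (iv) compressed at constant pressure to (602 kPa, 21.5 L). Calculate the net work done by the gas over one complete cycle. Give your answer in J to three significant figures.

Constant-volume legs do no work.
W(ii) = (239)(73.2 − 21.5) = 12356 J; W(iv) = (602)(21.5 − 73.2) = -31123 J.
W_net = 12356 − 31123 = -18767 J (the counter-clockwise enclosed area).

W_net ≈ -18800 J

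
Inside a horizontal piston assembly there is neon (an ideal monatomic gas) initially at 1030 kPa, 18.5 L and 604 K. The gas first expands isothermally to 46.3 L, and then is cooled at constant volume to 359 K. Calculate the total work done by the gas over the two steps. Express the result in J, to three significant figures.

W_total ≈ 17500 J

Step 1 (isothermal): W = P₁V₁ ln(V₂/V₁) = (19055) ln(46.3/18.5) = 17481 J.
Step 2 (isochoric): W = 0 (constant volume).
W_total = 17481 + 0 = 17481 J.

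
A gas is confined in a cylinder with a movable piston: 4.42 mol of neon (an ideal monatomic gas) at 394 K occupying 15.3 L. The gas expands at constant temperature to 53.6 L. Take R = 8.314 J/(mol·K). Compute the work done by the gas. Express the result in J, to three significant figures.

Isothermal: W = nRT ln(V₂/V₁).
W = (4.42)(8.314)(394) × ln(53.6/15.3)
  = 14479 × 1.254
W_by_gas = 18152 J.

W ≈ 18200 J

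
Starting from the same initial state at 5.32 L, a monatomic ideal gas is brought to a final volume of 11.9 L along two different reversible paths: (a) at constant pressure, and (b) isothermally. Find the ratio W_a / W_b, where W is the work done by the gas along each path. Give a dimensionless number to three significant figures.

Path (a) isobaric: W = P₁(V₂ − V₁) → W_a/(P₁V₁) = 1.237.
Path (b) isothermal: W = P₁V₁ ln(V₂/V₁) → W_b/(P₁V₁) = 0.8051.
W_a / W_b = 1.237 / 0.8051 = 1.536.

W_a / W_b ≈ 1.54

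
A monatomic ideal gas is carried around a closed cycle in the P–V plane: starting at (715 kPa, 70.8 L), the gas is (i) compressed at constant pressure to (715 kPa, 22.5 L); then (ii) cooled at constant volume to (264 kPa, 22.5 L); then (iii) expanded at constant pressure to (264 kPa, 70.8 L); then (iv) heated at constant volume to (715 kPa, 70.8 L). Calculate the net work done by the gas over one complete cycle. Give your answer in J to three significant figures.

W_net ≈ -21800 J

Constant-volume legs do no work.
W(i) = (715)(22.5 − 70.8) = -34534 J; W(iii) = (264)(70.8 − 22.5) = 12751 J.
W_net = -34534 + 12751 = -21783 J (the counter-clockwise enclosed area).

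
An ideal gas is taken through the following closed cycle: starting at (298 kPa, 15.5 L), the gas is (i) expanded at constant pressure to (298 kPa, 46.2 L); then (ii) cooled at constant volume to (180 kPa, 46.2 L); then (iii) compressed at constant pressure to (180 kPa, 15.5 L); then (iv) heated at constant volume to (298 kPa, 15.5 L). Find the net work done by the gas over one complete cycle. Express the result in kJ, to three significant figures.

Constant-volume legs do no work.
W(i) = (298)(46.2 − 15.5) = 9149 J; W(iii) = (180)(15.5 − 46.2) = -5526 J.
W_net = 9149 − 5526 = 3623 J (the clockwise enclosed area).

W_net ≈ 3.62 kJ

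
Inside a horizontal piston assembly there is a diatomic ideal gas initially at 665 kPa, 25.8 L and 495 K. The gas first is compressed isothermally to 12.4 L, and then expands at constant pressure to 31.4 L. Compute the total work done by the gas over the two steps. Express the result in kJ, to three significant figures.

Step 1 (isothermal): W = P₁V₁ ln(V₂/V₁) = (17157) ln(12.4/25.8) = -12571 J.
After step 1: P = 1384 kPa, V = 12.4 L, T = 495 K.
Step 2 (isobaric): W = PΔV = (1384 kPa)(31.4 − 12.4 L) = 26289 J.
W_total = -12571 + 26289 = 13718 J.

W_total ≈ 13.7 kJ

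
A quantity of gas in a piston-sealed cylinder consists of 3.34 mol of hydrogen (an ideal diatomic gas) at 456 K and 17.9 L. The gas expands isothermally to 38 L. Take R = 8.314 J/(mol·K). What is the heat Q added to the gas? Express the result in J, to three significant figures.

Isothermal ⇒ ΔU = 0, so Q = W = nRT ln(V₂/V₁).
Q = (3.34)(8.314)(456) ln(38/17.9) = 12663 × 0.7528 = 9532 J.

Q ≈ 9530 J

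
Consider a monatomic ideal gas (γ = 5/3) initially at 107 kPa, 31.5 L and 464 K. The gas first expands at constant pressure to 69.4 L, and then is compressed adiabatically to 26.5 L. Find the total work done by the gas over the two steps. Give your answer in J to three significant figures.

Step 1 (isobaric): W = PΔV = (107 kPa)(69.4 − 31.5 L) = 4055 J.
After step 1: P = 107 kPa, V = 69.4 L, T = 1022 K.
Step 2 (adiabatic): W = (P₁V₁ − P₂V₂)/(γ−1) = (7426 − 14109)/0.667 = -10024 J.
W_total = 4055 − 10024 = -5969 J.

W_total ≈ -5970 J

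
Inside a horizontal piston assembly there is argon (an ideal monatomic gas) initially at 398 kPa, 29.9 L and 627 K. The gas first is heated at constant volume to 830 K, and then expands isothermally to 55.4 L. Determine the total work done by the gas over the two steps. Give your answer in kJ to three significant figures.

Step 1 (isochoric): W = 0 (constant volume).
After step 1: P = 526.9 kPa (V unchanged).
Step 2 (isothermal): W = P₁V₁ ln(V₂/V₁) = (15753) ln(55.4/29.9) = 9715 J.
W_total = 0 + 9715 = 9715 J.

W_total ≈ 9.72 kJ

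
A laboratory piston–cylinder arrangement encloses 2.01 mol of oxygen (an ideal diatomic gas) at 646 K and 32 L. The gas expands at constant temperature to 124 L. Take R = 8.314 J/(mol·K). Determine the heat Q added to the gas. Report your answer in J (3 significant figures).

Q ≈ 14600 J

Isothermal ⇒ ΔU = 0, so Q = W = nRT ln(V₂/V₁).
Q = (2.01)(8.314)(646) ln(124/32) = 10795 × 1.355 = 14623 J.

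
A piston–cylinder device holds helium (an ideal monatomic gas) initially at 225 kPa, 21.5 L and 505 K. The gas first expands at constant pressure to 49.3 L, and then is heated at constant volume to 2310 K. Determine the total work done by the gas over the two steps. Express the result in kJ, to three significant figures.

W_total ≈ 6.25 kJ

Step 1 (isobaric): W = PΔV = (225 kPa)(49.3 − 21.5 L) = 6255 J.
Step 2 (isochoric): W = 0 (constant volume).
W_total = 6255 + 0 = 6255 J.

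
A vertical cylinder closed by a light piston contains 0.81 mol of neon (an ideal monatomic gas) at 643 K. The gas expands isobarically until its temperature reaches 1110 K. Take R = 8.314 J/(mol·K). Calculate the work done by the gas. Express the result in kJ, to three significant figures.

W ≈ 3.14 kJ

Isobaric: W = P ΔV = nR ΔT.
W = (0.81)(8.314)(1110 − 643) = 3145 J.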